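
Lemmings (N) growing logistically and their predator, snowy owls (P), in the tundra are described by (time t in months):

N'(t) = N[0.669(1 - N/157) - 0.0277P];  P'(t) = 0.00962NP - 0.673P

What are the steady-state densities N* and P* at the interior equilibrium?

N* ≈ 70, P* ≈ 13.4

From dP/dt = 0 with P > 0: 0.00962N* = 0.673, so N* = 70.
Substitute into dN/dt = 0: 0.669(1 - 70/157) = 0.0277P*.
The bracket is 0.554, giving P* = 0.371/0.0277 = 13.4.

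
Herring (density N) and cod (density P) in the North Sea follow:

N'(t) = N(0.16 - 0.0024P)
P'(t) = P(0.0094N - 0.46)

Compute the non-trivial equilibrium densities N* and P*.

N* ≈ 48.9, P* ≈ 66.7

Set dP/dt = 0 with P > 0: 0.0094N - 0.46 = 0, so N* = 0.46/0.0094 = 48.9.
Set dN/dt = 0 with N > 0: 0.16 - 0.0024P = 0, so P* = 0.16/0.0024 = 66.7.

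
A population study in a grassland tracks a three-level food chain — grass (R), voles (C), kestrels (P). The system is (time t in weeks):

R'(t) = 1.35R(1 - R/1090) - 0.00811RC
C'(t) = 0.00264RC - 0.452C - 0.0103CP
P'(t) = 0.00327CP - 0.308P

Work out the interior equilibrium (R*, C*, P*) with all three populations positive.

From dP/dt = 0: 0.00327C* = 0.308, so C* = 94.2.
From dR/dt = 0: 1.35(1 - R*/1090) = 0.00811·94.2, giving R* = 1090·(1 - 0.566) = 473.
From dC/dt = 0: 0.00264·473 - 0.452 = 0.0103P*, so P* = 0.797/0.0103 = 77.4.

R* ≈ 473, C* ≈ 94.2, P* ≈ 77.4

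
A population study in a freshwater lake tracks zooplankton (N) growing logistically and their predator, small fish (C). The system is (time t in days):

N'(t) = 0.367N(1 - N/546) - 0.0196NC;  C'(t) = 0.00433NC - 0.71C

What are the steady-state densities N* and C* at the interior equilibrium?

N* ≈ 164, C* ≈ 13.1

From dC/dt = 0 with C > 0: 0.00433N* = 0.71, so N* = 164.
Substitute into dN/dt = 0: 0.367(1 - 164/546) = 0.0196C*.
The bracket is 0.7, giving C* = 0.257/0.0196 = 13.1.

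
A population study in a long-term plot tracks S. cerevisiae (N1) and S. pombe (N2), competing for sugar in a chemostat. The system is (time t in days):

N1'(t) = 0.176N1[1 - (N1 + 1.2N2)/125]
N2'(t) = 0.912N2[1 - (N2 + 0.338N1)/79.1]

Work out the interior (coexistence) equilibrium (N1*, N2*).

Setting both brackets to zero gives the nullclines N1 + 1.2N2 = 125 and 0.338N1 + N2 = 79.1.
Substituting N2 = 79.1 - 0.338N1 into the first: N1(1 - 1.2·0.338) = 125 - 1.2·79.1.
So N1* = 30.1/0.594 = 50.6, and then N2* = 79.1 - 0.338·50.6 = 62.

N1* ≈ 50.6, N2* ≈ 62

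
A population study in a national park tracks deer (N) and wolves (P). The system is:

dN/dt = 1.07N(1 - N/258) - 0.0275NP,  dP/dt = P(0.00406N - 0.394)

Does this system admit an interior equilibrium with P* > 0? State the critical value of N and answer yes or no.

Threshold N = 97; K > 97, so yes, the predator persists.

The predator equation gives dP/dt > 0 only when N > 0.394/0.00406 = 97.
Without the predator, N → K = 258. Since 258 > 97, the predator can invade and persist.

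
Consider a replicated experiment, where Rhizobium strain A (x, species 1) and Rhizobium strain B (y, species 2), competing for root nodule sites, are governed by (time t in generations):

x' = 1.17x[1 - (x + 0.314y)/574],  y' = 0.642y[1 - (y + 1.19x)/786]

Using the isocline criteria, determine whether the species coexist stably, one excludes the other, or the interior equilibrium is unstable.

Compare the nullcline intercepts: K1/α12 = 574/0.314 = 1830 > K2 = 786; K2/α21 = 786/1.19 = 661 > K1 = 574.
Since both inequalities hold, each species can invade when rare, so the interior equilibrium is stable.

stable coexistence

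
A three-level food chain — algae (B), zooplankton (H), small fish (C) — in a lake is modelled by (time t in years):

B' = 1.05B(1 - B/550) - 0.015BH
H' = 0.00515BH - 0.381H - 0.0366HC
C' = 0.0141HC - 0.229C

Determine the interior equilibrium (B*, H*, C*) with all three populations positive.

B* ≈ 422, H* ≈ 16.2, C* ≈ 49

From dC/dt = 0: 0.0141H* = 0.229, so H* = 16.2.
From dB/dt = 0: 1.05(1 - B*/550) = 0.015·16.2, giving B* = 550·(1 - 0.232) = 422.
From dH/dt = 0: 0.00515·422 - 0.381 = 0.0366C*, so C* = 1.79/0.0366 = 49.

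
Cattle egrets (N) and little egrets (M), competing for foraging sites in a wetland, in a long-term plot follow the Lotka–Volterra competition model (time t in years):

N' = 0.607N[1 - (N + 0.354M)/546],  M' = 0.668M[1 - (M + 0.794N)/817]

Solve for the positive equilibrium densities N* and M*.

N* ≈ 357, M* ≈ 533

Setting both brackets to zero gives the nullclines N + 0.354M = 546 and 0.794N + M = 817.
Substituting M = 817 - 0.794N into the first: N(1 - 0.354·0.794) = 546 - 0.354·817.
So N* = 257/0.719 = 357, and then M* = 817 - 0.794·357 = 533.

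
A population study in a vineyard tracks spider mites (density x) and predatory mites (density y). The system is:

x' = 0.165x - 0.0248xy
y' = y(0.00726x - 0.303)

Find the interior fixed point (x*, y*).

x* ≈ 41.7, y* ≈ 6.65

Set dy/dt = 0 with y > 0: 0.00726x - 0.303 = 0, so x* = 0.303/0.00726 = 41.7.
Set dx/dt = 0 with x > 0: 0.165 - 0.0248y = 0, so y* = 0.165/0.0248 = 6.65.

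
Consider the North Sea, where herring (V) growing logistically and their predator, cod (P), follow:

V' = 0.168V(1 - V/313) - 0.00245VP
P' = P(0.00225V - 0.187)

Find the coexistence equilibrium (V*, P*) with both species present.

From dP/dt = 0 with P > 0: 0.00225V* = 0.187, so V* = 83.1.
Substitute into dV/dt = 0: 0.168(1 - 83.1/313) = 0.00245P*.
The bracket is 0.734, giving P* = 0.123/0.00245 = 50.4.

V* ≈ 83.1, P* ≈ 50.4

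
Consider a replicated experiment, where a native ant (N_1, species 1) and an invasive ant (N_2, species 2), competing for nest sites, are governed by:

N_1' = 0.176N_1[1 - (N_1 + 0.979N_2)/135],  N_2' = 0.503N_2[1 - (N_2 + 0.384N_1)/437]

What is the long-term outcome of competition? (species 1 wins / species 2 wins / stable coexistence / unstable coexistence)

Compare the nullcline intercepts: K1/α12 = 135/0.979 = 138 < K2 = 437; K2/α21 = 437/0.384 = 1140 > K1 = 135.
Since the inequalities point opposite ways, species 2 can invade but species 1 cannot.

species 2 excludes species 1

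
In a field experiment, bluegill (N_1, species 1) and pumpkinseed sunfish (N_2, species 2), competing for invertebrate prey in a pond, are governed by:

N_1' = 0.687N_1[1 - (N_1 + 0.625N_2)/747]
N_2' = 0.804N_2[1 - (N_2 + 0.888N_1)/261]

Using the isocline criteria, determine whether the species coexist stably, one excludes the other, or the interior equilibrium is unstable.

Compare the nullcline intercepts: K1/α12 = 747/0.625 = 1200 > K2 = 261; K2/α21 = 261/0.888 = 294 < K1 = 747.
Since the inequalities point opposite ways, species 1 can invade but species 2 cannot.

species 1 excludes species 2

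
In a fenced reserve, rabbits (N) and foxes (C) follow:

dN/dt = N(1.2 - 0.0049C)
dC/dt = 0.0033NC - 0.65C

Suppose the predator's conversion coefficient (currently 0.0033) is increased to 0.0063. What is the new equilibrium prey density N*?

N* ≈ 103

At the interior fixed point, setting dC/dt = 0 with C > 0 fixes N* = (predator death rate)/(NC coefficient) — independent of the other coefficients.
With the change, N* = 0.65/0.0063 = 103; it falls from 197.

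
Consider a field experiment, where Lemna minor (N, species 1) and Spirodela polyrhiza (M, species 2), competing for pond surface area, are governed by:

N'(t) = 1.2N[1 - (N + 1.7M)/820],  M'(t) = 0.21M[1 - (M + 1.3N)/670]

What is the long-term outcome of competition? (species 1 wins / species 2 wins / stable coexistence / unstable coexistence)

unstable coexistence (outcome depends on initial conditions)

Compare the nullcline intercepts: K1/α12 = 820/1.7 = 482 < K2 = 670; K2/α21 = 670/1.3 = 515 < K1 = 820.
Since both are reversed, neither can invade when rare; the interior point is a saddle.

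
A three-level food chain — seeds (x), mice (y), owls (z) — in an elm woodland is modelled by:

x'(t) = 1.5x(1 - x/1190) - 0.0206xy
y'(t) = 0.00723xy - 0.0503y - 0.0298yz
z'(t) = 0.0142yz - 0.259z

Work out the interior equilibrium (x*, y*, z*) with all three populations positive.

x* ≈ 892, y* ≈ 18.2, z* ≈ 215

From dz/dt = 0: 0.0142y* = 0.259, so y* = 18.2.
From dx/dt = 0: 1.5(1 - x*/1190) = 0.0206·18.2, giving x* = 1190·(1 - 0.25) = 892.
From dy/dt = 0: 0.00723·892 - 0.0503 = 0.0298z*, so z* = 6.4/0.0298 = 215.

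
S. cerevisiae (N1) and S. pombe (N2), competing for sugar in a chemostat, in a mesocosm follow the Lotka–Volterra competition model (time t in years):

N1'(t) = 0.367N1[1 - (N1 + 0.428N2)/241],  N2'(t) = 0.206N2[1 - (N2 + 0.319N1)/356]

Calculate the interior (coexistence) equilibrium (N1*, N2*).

Setting both brackets to zero gives the nullclines N1 + 0.428N2 = 241 and 0.319N1 + N2 = 356.
Substituting N2 = 356 - 0.319N1 into the first: N1(1 - 0.428·0.319) = 241 - 0.428·356.
So N1* = 88.6/0.863 = 103, and then N2* = 356 - 0.319·103 = 323.

N1* ≈ 103, N2* ≈ 323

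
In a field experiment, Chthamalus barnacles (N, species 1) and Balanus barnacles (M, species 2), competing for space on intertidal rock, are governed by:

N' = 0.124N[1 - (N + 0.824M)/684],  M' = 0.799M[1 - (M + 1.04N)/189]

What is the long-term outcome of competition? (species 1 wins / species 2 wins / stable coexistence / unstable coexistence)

species 1 excludes species 2

Compare the nullcline intercepts: K1/α12 = 684/0.824 = 830 > K2 = 189; K2/α21 = 189/1.04 = 182 < K1 = 684.
Since the inequalities point opposite ways, species 1 can invade but species 2 cannot.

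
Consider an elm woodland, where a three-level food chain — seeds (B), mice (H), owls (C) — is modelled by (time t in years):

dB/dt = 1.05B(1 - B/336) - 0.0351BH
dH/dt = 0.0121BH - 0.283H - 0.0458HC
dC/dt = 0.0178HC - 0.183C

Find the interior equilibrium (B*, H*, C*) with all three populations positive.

B* ≈ 221, H* ≈ 10.3, C* ≈ 52.1

From dC/dt = 0: 0.0178H* = 0.183, so H* = 10.3.
From dB/dt = 0: 1.05(1 - B*/336) = 0.0351·10.3, giving B* = 336·(1 - 0.344) = 221.
From dH/dt = 0: 0.0121·221 - 0.283 = 0.0458C*, so C* = 2.39/0.0458 = 52.1.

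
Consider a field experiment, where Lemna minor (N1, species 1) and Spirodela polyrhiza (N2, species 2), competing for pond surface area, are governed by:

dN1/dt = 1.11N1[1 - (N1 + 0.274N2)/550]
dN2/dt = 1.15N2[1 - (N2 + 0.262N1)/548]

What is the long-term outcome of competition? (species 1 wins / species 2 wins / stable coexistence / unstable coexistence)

Compare the nullcline intercepts: K1/α12 = 550/0.274 = 2010 > K2 = 548; K2/α21 = 548/0.262 = 2090 > K1 = 550.
Since both inequalities hold, each species can invade when rare, so the interior equilibrium is stable.

stable coexistence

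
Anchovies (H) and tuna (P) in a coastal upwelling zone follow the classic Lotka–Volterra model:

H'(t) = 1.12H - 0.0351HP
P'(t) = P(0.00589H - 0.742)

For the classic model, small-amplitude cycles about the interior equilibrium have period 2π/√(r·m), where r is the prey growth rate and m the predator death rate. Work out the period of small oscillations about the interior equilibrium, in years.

Here r = 1.12 and m = 0.742, so r·m = 0.831.
ω = √0.831 = 0.912 per year, hence T = 2π/ω ≈ 6.89 years.

T ≈ 6.89 years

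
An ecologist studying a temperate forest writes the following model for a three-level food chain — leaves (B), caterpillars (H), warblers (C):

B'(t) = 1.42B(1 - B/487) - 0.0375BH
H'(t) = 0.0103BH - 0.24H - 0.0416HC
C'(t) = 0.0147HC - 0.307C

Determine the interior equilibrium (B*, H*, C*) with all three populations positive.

From dC/dt = 0: 0.0147H* = 0.307, so H* = 20.9.
From dB/dt = 0: 1.42(1 - B*/487) = 0.0375·20.9, giving B* = 487·(1 - 0.552) = 218.
From dH/dt = 0: 0.0103·218 - 0.24 = 0.0416C*, so C* = 2.01/0.0416 = 48.3.

B* ≈ 218, H* ≈ 20.9, C* ≈ 48.3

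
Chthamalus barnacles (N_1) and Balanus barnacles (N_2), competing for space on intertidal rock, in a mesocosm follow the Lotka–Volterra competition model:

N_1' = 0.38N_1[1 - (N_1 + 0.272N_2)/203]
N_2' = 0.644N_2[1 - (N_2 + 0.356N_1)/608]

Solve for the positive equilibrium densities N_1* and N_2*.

Setting both brackets to zero gives the nullclines N_1 + 0.272N_2 = 203 and 0.356N_1 + N_2 = 608.
Substituting N_2 = 608 - 0.356N_1 into the first: N_1(1 - 0.272·0.356) = 203 - 0.272·608.
So N_1* = 37.6/0.903 = 41.7, and then N_2* = 608 - 0.356·41.7 = 593.

N_1* ≈ 41.7, N_2* ≈ 593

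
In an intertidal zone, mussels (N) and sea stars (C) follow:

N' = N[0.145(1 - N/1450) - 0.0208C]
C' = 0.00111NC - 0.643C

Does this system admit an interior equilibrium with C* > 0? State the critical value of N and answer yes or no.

Threshold N = 579; K > 579, so yes, the predator persists.

The predator equation gives dC/dt > 0 only when N > 0.643/0.00111 = 579.
Without the predator, N → K = 1450. Since 1450 > 579, the predator can invade and persist.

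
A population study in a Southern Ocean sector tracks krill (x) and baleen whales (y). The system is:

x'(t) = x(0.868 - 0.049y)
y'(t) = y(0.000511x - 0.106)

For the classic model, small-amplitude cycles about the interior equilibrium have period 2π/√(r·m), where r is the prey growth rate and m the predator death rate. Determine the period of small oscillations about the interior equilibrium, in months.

T ≈ 20.7 months

Here r = 0.868 and m = 0.106, so r·m = 0.092.
ω = √0.092 = 0.303 per month, hence T = 2π/ω ≈ 20.7 months.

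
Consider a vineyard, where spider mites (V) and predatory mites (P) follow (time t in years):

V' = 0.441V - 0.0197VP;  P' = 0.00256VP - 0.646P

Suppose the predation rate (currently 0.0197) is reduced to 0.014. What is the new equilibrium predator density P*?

P* ≈ 31.5

At the interior fixed point, setting dV/dt = 0 with V > 0 fixes P* = (prey growth rate)/(VP coefficient) — independent of the other coefficients.
With the change, P* = 0.441/0.014 = 31.5; it rises from 22.4.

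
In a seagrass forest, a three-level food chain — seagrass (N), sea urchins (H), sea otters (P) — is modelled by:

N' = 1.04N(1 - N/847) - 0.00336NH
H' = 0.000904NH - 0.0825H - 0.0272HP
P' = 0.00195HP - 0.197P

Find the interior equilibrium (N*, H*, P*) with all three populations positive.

From dP/dt = 0: 0.00195H* = 0.197, so H* = 101.
From dN/dt = 0: 1.04(1 - N*/847) = 0.00336·101, giving N* = 847·(1 - 0.326) = 571.
From dH/dt = 0: 0.000904·571 - 0.0825 = 0.0272P*, so P* = 0.433/0.0272 = 15.9.

N* ≈ 571, H* ≈ 101, P* ≈ 15.9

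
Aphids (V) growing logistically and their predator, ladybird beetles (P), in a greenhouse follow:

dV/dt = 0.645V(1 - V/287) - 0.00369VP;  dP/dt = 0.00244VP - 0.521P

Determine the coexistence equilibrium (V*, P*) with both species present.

From dP/dt = 0 with P > 0: 0.00244V* = 0.521, so V* = 214.
Substitute into dV/dt = 0: 0.645(1 - 214/287) = 0.00369P*.
The bracket is 0.256, giving P* = 0.165/0.00369 = 44.8.

V* ≈ 214, P* ≈ 44.8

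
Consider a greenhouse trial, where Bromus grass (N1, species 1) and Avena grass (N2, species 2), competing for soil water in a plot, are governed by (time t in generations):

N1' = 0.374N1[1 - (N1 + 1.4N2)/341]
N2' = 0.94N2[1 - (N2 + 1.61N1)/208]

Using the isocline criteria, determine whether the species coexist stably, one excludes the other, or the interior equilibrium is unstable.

species 1 excludes species 2

Compare the nullcline intercepts: K1/α12 = 341/1.4 = 244 > K2 = 208; K2/α21 = 208/1.61 = 129 < K1 = 341.
Since the inequalities point opposite ways, species 1 can invade but species 2 cannot.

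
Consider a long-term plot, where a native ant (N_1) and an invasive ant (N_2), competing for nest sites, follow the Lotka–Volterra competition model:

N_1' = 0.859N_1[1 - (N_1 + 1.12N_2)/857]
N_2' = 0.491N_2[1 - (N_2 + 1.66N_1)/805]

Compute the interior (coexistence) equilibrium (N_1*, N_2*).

N_1* ≈ 51.9, N_2* ≈ 719

Setting both brackets to zero gives the nullclines N_1 + 1.12N_2 = 857 and 1.66N_1 + N_2 = 805.
Substituting N_2 = 805 - 1.66N_1 into the first: N_1(1 - 1.12·1.66) = 857 - 1.12·805.
So N_1* = -44.6/-0.859 = 51.9, and then N_2* = 805 - 1.66·51.9 = 719.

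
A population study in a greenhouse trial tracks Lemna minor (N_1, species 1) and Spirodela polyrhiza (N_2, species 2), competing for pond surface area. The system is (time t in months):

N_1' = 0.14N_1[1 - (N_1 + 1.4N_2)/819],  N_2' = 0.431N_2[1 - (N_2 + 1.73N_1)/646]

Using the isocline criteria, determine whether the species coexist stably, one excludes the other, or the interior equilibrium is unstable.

Compare the nullcline intercepts: K1/α12 = 819/1.4 = 585 < K2 = 646; K2/α21 = 646/1.73 = 373 < K1 = 819.
Since both are reversed, neither can invade when rare; the interior point is a saddle.

unstable coexistence (outcome depends on initial conditions)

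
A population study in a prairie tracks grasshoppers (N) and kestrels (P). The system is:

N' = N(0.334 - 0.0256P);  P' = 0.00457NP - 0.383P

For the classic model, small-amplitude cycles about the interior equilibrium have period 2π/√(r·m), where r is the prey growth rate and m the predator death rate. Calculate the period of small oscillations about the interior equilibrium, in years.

T ≈ 17.6 years

Here r = 0.334 and m = 0.383, so r·m = 0.128.
ω = √0.128 = 0.358 per year, hence T = 2π/ω ≈ 17.6 years.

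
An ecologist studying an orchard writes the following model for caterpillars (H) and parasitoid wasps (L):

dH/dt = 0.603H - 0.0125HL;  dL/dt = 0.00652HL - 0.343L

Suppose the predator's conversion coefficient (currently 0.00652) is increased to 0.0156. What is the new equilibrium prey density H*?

At the interior fixed point, setting dL/dt = 0 with L > 0 fixes H* = (predator death rate)/(HL coefficient) — independent of the other coefficients.
With the change, H* = 0.343/0.0156 = 22; it falls from 52.6.

H* ≈ 22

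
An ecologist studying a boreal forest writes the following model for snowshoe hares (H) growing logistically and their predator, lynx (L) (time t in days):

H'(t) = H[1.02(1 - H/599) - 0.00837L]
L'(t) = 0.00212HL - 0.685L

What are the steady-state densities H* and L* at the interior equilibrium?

From dL/dt = 0 with L > 0: 0.00212H* = 0.685, so H* = 323.
Substitute into dH/dt = 0: 1.02(1 - 323/599) = 0.00837L*.
The bracket is 0.461, giving L* = 0.47/0.00837 = 56.1.

H* ≈ 323, L* ≈ 56.1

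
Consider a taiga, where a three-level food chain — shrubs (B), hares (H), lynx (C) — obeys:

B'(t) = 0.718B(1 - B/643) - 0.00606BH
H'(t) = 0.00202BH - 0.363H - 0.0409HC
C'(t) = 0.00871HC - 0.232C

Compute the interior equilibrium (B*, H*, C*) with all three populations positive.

From dC/dt = 0: 0.00871H* = 0.232, so H* = 26.6.
From dB/dt = 0: 0.718(1 - B*/643) = 0.00606·26.6, giving B* = 643·(1 - 0.225) = 498.
From dH/dt = 0: 0.00202·498 - 0.363 = 0.0409C*, so C* = 0.644/0.0409 = 15.7.

B* ≈ 498, H* ≈ 26.6, C* ≈ 15.7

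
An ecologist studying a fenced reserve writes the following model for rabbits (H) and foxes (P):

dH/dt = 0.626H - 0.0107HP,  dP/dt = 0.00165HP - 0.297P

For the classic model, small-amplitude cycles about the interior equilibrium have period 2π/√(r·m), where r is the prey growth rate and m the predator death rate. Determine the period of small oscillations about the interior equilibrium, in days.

Here r = 0.626 and m = 0.297, so r·m = 0.186.
ω = √0.186 = 0.431 per day, hence T = 2π/ω ≈ 14.6 days.

T ≈ 14.6 days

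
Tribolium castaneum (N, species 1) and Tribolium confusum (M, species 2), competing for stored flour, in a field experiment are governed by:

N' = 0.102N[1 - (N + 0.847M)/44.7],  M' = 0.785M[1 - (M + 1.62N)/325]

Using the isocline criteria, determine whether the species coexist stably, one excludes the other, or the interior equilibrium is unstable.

species 2 excludes species 1

Compare the nullcline intercepts: K1/α12 = 44.7/0.847 = 52.8 < K2 = 325; K2/α21 = 325/1.62 = 201 > K1 = 44.7.
Since the inequalities point opposite ways, species 2 can invade but species 1 cannot.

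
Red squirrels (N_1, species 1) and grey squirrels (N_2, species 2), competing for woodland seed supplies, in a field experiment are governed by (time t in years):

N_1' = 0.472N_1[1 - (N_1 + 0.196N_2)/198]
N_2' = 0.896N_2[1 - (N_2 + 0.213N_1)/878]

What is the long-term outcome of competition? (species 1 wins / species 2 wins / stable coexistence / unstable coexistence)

Compare the nullcline intercepts: K1/α12 = 198/0.196 = 1010 > K2 = 878; K2/α21 = 878/0.213 = 4120 > K1 = 198.
Since both inequalities hold, each species can invade when rare, so the interior equilibrium is stable.

stable coexistence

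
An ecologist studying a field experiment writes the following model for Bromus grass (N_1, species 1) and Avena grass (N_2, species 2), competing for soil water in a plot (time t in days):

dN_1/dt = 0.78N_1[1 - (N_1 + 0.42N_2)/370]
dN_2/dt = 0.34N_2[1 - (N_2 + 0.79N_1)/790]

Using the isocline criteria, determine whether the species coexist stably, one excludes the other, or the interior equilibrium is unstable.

stable coexistence

Compare the nullcline intercepts: K1/α12 = 370/0.42 = 881 > K2 = 790; K2/α21 = 790/0.79 = 1000 > K1 = 370.
Since both inequalities hold, each species can invade when rare, so the interior equilibrium is stable.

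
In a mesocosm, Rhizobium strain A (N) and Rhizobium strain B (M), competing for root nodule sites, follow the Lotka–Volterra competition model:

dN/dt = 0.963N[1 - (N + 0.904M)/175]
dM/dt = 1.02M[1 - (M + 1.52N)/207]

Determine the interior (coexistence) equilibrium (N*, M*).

Setting both brackets to zero gives the nullclines N + 0.904M = 175 and 1.52N + M = 207.
Substituting M = 207 - 1.52N into the first: N(1 - 0.904·1.52) = 175 - 0.904·207.
So N* = -12.1/-0.374 = 32.4, and then M* = 207 - 1.52·32.4 = 158.

N* ≈ 32.4, M* ≈ 158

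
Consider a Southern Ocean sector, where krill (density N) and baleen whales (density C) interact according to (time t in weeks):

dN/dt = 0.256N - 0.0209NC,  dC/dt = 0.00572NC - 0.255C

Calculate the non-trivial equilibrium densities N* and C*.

Set dC/dt = 0 with C > 0: 0.00572N - 0.255 = 0, so N* = 0.255/0.00572 = 44.6.
Set dN/dt = 0 with N > 0: 0.256 - 0.0209C = 0, so C* = 0.256/0.0209 = 12.2.

N* ≈ 44.6, C* ≈ 12.2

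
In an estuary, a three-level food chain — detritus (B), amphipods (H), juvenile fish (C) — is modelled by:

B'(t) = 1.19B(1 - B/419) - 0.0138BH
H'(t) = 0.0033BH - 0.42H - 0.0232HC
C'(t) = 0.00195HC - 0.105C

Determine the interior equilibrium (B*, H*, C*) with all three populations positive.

B* ≈ 157, H* ≈ 53.8, C* ≈ 4.28

From dC/dt = 0: 0.00195H* = 0.105, so H* = 53.8.
From dB/dt = 0: 1.19(1 - B*/419) = 0.0138·53.8, giving B* = 419·(1 - 0.624) = 157.
From dH/dt = 0: 0.0033·157 - 0.42 = 0.0232C*, so C* = 0.0993/0.0232 = 4.28.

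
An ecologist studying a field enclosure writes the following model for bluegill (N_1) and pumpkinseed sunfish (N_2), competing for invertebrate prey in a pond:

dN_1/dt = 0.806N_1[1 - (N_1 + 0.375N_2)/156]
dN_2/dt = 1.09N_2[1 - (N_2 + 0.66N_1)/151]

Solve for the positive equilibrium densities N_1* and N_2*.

N_1* ≈ 132, N_2* ≈ 63.8

Setting both brackets to zero gives the nullclines N_1 + 0.375N_2 = 156 and 0.66N_1 + N_2 = 151.
Substituting N_2 = 151 - 0.66N_1 into the first: N_1(1 - 0.375·0.66) = 156 - 0.375·151.
So N_1* = 99.4/0.752 = 132, and then N_2* = 151 - 0.66·132 = 63.8.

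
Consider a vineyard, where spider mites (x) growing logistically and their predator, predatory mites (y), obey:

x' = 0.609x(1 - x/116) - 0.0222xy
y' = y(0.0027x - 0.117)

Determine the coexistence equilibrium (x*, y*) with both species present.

From dy/dt = 0 with y > 0: 0.0027x* = 0.117, so x* = 43.3.
Substitute into dx/dt = 0: 0.609(1 - 43.3/116) = 0.0222y*.
The bracket is 0.626, giving y* = 0.381/0.0222 = 17.2.

x* ≈ 43.3, y* ≈ 17.2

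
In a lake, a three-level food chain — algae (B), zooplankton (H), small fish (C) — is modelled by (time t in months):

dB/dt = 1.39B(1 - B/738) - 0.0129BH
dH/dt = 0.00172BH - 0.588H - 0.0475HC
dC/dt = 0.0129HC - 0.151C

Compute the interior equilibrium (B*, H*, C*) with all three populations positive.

From dC/dt = 0: 0.0129H* = 0.151, so H* = 11.7.
From dB/dt = 0: 1.39(1 - B*/738) = 0.0129·11.7, giving B* = 738·(1 - 0.109) = 658.
From dH/dt = 0: 0.00172·658 - 0.588 = 0.0475C*, so C* = 0.543/0.0475 = 11.4.

B* ≈ 658, H* ≈ 11.7, C* ≈ 11.4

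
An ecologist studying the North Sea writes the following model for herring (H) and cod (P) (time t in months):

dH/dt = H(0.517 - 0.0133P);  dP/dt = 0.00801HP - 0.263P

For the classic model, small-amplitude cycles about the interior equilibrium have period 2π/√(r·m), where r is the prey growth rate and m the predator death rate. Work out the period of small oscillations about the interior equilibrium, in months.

T ≈ 17 months

Here r = 0.517 and m = 0.263, so r·m = 0.136.
ω = √0.136 = 0.369 per month, hence T = 2π/ω ≈ 17 months.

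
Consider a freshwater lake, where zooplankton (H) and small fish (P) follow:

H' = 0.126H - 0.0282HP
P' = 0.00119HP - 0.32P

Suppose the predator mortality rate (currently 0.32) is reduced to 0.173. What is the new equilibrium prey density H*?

At the interior fixed point, setting dP/dt = 0 with P > 0 fixes H* = (predator death rate)/(HP coefficient) — independent of the other coefficients.
With the change, H* = 0.173/0.00119 = 145; it falls from 269.

H* ≈ 145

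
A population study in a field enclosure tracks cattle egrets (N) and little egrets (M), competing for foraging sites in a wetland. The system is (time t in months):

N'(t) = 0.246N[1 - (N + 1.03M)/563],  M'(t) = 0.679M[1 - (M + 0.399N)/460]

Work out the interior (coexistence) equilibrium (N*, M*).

N* ≈ 151, M* ≈ 400

Setting both brackets to zero gives the nullclines N + 1.03M = 563 and 0.399N + M = 460.
Substituting M = 460 - 0.399N into the first: N(1 - 1.03·0.399) = 563 - 1.03·460.
So N* = 89.2/0.589 = 151, and then M* = 460 - 0.399·151 = 400.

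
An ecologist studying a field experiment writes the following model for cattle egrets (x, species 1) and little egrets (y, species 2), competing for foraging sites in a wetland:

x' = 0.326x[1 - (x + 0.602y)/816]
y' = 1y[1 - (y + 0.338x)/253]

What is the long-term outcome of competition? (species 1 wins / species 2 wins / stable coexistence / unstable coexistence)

species 1 excludes species 2

Compare the nullcline intercepts: K1/α12 = 816/0.602 = 1360 > K2 = 253; K2/α21 = 253/0.338 = 749 < K1 = 816.
Since the inequalities point opposite ways, species 1 can invade but species 2 cannot.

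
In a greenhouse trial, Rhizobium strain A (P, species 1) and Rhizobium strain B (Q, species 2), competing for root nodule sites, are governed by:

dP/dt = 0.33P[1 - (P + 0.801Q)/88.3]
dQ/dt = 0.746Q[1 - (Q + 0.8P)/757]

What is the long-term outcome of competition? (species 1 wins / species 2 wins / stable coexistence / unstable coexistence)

species 2 excludes species 1

Compare the nullcline intercepts: K1/α12 = 88.3/0.801 = 110 < K2 = 757; K2/α21 = 757/0.8 = 946 > K1 = 88.3.
Since the inequalities point opposite ways, species 2 can invade but species 1 cannot.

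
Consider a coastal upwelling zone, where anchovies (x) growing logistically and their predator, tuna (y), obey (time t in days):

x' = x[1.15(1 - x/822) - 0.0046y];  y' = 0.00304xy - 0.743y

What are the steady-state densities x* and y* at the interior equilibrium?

x* ≈ 244, y* ≈ 176

From dy/dt = 0 with y > 0: 0.00304x* = 0.743, so x* = 244.
Substitute into dx/dt = 0: 1.15(1 - 244/822) = 0.0046y*.
The bracket is 0.703, giving y* = 0.808/0.0046 = 176.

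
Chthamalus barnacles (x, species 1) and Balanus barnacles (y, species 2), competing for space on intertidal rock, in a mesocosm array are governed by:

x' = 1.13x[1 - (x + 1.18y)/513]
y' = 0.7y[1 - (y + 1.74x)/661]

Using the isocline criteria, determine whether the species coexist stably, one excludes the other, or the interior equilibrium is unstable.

unstable coexistence (outcome depends on initial conditions)

Compare the nullcline intercepts: K1/α12 = 513/1.18 = 435 < K2 = 661; K2/α21 = 661/1.74 = 380 < K1 = 513.
Since both are reversed, neither can invade when rare; the interior point is a saddle.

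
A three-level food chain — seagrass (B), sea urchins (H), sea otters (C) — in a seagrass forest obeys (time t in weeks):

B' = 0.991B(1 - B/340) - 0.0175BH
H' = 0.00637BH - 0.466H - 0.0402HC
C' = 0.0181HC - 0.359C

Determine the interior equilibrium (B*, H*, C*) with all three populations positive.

From dC/dt = 0: 0.0181H* = 0.359, so H* = 19.8.
From dB/dt = 0: 0.991(1 - B*/340) = 0.0175·19.8, giving B* = 340·(1 - 0.35) = 221.
From dH/dt = 0: 0.00637·221 - 0.466 = 0.0402C*, so C* = 0.941/0.0402 = 23.4.

B* ≈ 221, H* ≈ 19.8, C* ≈ 23.4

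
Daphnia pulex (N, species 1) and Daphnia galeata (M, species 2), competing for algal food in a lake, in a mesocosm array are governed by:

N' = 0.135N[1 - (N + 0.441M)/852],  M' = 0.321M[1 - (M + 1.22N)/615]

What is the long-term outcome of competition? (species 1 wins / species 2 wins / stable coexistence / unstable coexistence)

Compare the nullcline intercepts: K1/α12 = 852/0.441 = 1930 > K2 = 615; K2/α21 = 615/1.22 = 504 < K1 = 852.
Since the inequalities point opposite ways, species 1 can invade but species 2 cannot.

species 1 excludes species 2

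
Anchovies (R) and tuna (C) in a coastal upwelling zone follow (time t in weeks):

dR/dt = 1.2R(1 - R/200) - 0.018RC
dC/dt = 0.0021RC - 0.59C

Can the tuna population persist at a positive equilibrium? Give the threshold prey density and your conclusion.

The predator equation gives dC/dt > 0 only when R > 0.59/0.0021 = 281.
Without the predator, R → K = 200. Since 200 < 281, the predator cannot invade.

Threshold R = 281; K < 281, so no, the predator goes extinct.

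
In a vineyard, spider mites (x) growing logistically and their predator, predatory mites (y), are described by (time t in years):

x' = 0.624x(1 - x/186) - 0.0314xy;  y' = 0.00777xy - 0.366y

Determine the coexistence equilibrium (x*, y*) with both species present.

x* ≈ 47.1, y* ≈ 14.8

From dy/dt = 0 with y > 0: 0.00777x* = 0.366, so x* = 47.1.
Substitute into dx/dt = 0: 0.624(1 - 47.1/186) = 0.0314y*.
The bracket is 0.747, giving y* = 0.466/0.0314 = 14.8.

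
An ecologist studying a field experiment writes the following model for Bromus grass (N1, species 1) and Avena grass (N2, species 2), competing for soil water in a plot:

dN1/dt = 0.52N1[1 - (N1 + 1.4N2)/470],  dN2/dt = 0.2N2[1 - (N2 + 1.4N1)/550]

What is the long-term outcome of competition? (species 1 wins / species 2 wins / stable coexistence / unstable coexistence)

Compare the nullcline intercepts: K1/α12 = 470/1.4 = 336 < K2 = 550; K2/α21 = 550/1.4 = 393 < K1 = 470.
Since both are reversed, neither can invade when rare; the interior point is a saddle.

unstable coexistence (outcome depends on initial conditions)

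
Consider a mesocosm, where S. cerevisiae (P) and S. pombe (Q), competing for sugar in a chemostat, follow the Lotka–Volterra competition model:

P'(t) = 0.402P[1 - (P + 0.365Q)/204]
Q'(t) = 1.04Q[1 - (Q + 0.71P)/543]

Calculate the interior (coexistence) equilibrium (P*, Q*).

P* ≈ 7.84, Q* ≈ 537

Setting both brackets to zero gives the nullclines P + 0.365Q = 204 and 0.71P + Q = 543.
Substituting Q = 543 - 0.71P into the first: P(1 - 0.365·0.71) = 204 - 0.365·543.
So P* = 5.81/0.741 = 7.84, and then Q* = 543 - 0.71·7.84 = 537.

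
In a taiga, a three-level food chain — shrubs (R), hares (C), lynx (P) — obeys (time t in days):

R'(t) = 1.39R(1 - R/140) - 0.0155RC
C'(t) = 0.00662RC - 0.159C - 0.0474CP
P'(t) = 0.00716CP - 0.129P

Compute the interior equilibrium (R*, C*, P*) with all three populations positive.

R* ≈ 112, C* ≈ 18, P* ≈ 12.3

From dP/dt = 0: 0.00716C* = 0.129, so C* = 18.
From dR/dt = 0: 1.39(1 - R*/140) = 0.0155·18, giving R* = 140·(1 - 0.201) = 112.
From dC/dt = 0: 0.00662·112 - 0.159 = 0.0474P*, so P* = 0.582/0.0474 = 12.3.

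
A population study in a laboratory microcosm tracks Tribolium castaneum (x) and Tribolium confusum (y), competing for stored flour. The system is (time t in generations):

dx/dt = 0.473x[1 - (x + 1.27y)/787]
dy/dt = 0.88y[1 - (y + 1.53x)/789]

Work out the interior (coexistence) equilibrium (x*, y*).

x* ≈ 228, y* ≈ 440

Setting both brackets to zero gives the nullclines x + 1.27y = 787 and 1.53x + y = 789.
Substituting y = 789 - 1.53x into the first: x(1 - 1.27·1.53) = 787 - 1.27·789.
So x* = -215/-0.943 = 228, and then y* = 789 - 1.53·228 = 440.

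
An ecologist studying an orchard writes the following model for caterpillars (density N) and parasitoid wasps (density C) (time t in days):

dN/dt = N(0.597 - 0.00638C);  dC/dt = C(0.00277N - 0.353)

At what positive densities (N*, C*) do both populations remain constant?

N* ≈ 127, C* ≈ 93.6

Set dC/dt = 0 with C > 0: 0.00277N - 0.353 = 0, so N* = 0.353/0.00277 = 127.
Set dN/dt = 0 with N > 0: 0.597 - 0.00638C = 0, so C* = 0.597/0.00638 = 93.6.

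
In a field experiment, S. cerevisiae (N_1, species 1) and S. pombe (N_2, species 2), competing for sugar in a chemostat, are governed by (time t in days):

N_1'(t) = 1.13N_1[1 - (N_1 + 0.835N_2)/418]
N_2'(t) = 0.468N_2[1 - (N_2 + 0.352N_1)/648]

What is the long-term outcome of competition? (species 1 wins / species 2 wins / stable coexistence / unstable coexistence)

Compare the nullcline intercepts: K1/α12 = 418/0.835 = 501 < K2 = 648; K2/α21 = 648/0.352 = 1840 > K1 = 418.
Since the inequalities point opposite ways, species 2 can invade but species 1 cannot.

species 2 excludes species 1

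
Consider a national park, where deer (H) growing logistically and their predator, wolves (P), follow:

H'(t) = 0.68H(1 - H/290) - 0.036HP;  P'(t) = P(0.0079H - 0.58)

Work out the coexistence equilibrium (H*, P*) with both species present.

H* ≈ 73.4, P* ≈ 14.1

From dP/dt = 0 with P > 0: 0.0079H* = 0.58, so H* = 73.4.
Substitute into dH/dt = 0: 0.68(1 - 73.4/290) = 0.036P*.
The bracket is 0.747, giving P* = 0.508/0.036 = 14.1.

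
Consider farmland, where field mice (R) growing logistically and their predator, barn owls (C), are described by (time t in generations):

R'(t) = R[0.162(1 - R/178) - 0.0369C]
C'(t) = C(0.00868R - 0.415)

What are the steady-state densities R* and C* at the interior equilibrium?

From dC/dt = 0 with C > 0: 0.00868R* = 0.415, so R* = 47.8.
Substitute into dR/dt = 0: 0.162(1 - 47.8/178) = 0.0369C*.
The bracket is 0.731, giving C* = 0.118/0.0369 = 3.21.

R* ≈ 47.8, C* ≈ 3.21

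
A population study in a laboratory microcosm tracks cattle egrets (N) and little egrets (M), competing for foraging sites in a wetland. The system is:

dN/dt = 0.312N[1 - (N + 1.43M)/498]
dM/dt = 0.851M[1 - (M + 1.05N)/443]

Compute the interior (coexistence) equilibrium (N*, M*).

N* ≈ 270, M* ≈ 159

Setting both brackets to zero gives the nullclines N + 1.43M = 498 and 1.05N + M = 443.
Substituting M = 443 - 1.05N into the first: N(1 - 1.43·1.05) = 498 - 1.43·443.
So N* = -135/-0.502 = 270, and then M* = 443 - 1.05·270 = 159.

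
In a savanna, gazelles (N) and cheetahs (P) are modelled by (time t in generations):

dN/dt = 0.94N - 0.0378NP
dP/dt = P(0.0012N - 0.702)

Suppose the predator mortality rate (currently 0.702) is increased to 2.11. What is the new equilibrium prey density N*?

N* ≈ 1760

At the interior fixed point, setting dP/dt = 0 with P > 0 fixes N* = (predator death rate)/(NP coefficient) — independent of the other coefficients.
With the change, N* = 2.11/0.0012 = 1760; it rises from 585.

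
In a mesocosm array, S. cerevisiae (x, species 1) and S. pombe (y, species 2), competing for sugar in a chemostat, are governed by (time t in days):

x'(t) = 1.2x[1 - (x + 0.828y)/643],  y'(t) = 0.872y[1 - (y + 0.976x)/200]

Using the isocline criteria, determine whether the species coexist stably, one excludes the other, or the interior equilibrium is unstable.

Compare the nullcline intercepts: K1/α12 = 643/0.828 = 777 > K2 = 200; K2/α21 = 200/0.976 = 205 < K1 = 643.
Since the inequalities point opposite ways, species 1 can invade but species 2 cannot.

species 1 excludes species 2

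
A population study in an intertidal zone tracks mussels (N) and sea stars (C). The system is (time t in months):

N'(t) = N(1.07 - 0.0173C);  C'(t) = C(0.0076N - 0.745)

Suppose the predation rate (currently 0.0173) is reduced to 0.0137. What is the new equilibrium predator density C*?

At the interior fixed point, setting dN/dt = 0 with N > 0 fixes C* = (prey growth rate)/(NC coefficient) — independent of the other coefficients.
With the change, C* = 1.07/0.0137 = 78.1; it rises from 61.8.

C* ≈ 78.1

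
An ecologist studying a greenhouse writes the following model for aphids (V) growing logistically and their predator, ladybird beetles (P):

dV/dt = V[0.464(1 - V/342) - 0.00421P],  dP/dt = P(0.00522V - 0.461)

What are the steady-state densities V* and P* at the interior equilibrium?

V* ≈ 88.3, P* ≈ 81.8

From dP/dt = 0 with P > 0: 0.00522V* = 0.461, so V* = 88.3.
Substitute into dV/dt = 0: 0.464(1 - 88.3/342) = 0.00421P*.
The bracket is 0.742, giving P* = 0.344/0.00421 = 81.8.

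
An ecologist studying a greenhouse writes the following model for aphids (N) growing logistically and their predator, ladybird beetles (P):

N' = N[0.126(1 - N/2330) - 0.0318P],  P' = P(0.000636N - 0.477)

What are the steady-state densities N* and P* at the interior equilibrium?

From dP/dt = 0 with P > 0: 0.000636N* = 0.477, so N* = 750.
Substitute into dN/dt = 0: 0.126(1 - 750/2330) = 0.0318P*.
The bracket is 0.678, giving P* = 0.0854/0.0318 = 2.69.

N* ≈ 750, P* ≈ 2.69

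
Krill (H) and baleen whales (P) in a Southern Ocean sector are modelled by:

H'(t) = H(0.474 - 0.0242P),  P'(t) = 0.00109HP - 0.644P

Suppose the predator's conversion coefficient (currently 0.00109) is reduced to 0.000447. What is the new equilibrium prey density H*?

At the interior fixed point, setting dP/dt = 0 with P > 0 fixes H* = (predator death rate)/(HP coefficient) — independent of the other coefficients.
With the change, H* = 0.644/0.000447 = 1440; it rises from 591.

H* ≈ 1440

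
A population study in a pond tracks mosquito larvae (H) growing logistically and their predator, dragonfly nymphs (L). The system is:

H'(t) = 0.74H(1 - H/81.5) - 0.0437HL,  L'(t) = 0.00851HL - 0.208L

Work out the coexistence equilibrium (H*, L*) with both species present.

From dL/dt = 0 with L > 0: 0.00851H* = 0.208, so H* = 24.4.
Substitute into dH/dt = 0: 0.74(1 - 24.4/81.5) = 0.0437L*.
The bracket is 0.7, giving L* = 0.518/0.0437 = 11.9.

H* ≈ 24.4, L* ≈ 11.9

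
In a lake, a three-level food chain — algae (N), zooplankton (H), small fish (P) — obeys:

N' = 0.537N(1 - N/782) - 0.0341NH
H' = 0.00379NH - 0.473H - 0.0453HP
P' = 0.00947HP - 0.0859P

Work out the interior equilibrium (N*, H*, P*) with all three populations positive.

N* ≈ 332, H* ≈ 9.07, P* ≈ 17.3

From dP/dt = 0: 0.00947H* = 0.0859, so H* = 9.07.
From dN/dt = 0: 0.537(1 - N*/782) = 0.0341·9.07, giving N* = 782·(1 - 0.576) = 332.
From dH/dt = 0: 0.00379·332 - 0.473 = 0.0453P*, so P* = 0.784/0.0453 = 17.3.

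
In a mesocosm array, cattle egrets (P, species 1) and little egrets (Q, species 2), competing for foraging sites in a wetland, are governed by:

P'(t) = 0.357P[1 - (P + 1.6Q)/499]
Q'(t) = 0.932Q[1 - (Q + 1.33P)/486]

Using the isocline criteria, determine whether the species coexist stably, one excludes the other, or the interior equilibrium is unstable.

Compare the nullcline intercepts: K1/α12 = 499/1.6 = 312 < K2 = 486; K2/α21 = 486/1.33 = 365 < K1 = 499.
Since both are reversed, neither can invade when rare; the interior point is a saddle.

unstable coexistence (outcome depends on initial conditions)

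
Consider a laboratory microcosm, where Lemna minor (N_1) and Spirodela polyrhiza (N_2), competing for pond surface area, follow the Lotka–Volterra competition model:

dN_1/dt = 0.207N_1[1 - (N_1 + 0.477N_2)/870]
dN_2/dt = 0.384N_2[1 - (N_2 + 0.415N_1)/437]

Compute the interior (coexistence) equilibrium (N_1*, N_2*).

N_1* ≈ 825, N_2* ≈ 94.7

Setting both brackets to zero gives the nullclines N_1 + 0.477N_2 = 870 and 0.415N_1 + N_2 = 437.
Substituting N_2 = 437 - 0.415N_1 into the first: N_1(1 - 0.477·0.415) = 870 - 0.477·437.
So N_1* = 662/0.802 = 825, and then N_2* = 437 - 0.415·825 = 94.7.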